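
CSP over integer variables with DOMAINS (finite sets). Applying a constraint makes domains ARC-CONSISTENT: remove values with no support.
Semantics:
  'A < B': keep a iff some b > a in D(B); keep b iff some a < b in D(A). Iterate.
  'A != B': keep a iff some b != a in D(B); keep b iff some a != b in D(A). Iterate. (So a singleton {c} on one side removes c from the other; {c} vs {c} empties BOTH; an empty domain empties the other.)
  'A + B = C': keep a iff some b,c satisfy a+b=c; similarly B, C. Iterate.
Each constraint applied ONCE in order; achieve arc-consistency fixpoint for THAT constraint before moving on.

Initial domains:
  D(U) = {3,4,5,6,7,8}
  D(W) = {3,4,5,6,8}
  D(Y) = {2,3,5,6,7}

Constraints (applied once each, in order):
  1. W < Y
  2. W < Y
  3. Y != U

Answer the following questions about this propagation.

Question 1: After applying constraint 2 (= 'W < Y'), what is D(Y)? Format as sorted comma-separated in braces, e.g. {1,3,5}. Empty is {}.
Constraint 1 (W < Y) on D(W)={3,4,5,6,8} D(Y)={2,3,5,6,7}: W {3,4,5,6,8}->{3,4,5,6}; Y {2,3,5,6,7}->{5,6,7}
Constraint 2 (W < Y) on D(W)={3,4,5,6} D(Y)={5,6,7}: no change
So after constraint 2: D(Y) = {5,6,7}

Answer: {5,6,7}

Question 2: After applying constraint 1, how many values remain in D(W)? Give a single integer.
Constraint 1 (W < Y) on D(W)={3,4,5,6,8} D(Y)={2,3,5,6,7}: W {3,4,5,6,8}->{3,4,5,6}; Y {2,3,5,6,7}->{5,6,7}
So after constraint 1: D(W)={3,4,5,6}, size = 4

Answer: 4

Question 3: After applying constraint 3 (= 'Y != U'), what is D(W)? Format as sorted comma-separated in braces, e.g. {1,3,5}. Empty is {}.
Constraint 1 (W < Y) on D(W)={3,4,5,6,8} D(Y)={2,3,5,6,7}: W {3,4,5,6,8}->{3,4,5,6}; Y {2,3,5,6,7}->{5,6,7}
Constraint 2 (W < Y) on D(W)={3,4,5,6} D(Y)={5,6,7}: no change
Constraint 3 (Y != U) on D(Y)={5,6,7} D(U)={3,4,5,6,7,8}: no change
So after constraint 3: D(W) = {3,4,5,6}

Answer: {3,4,5,6}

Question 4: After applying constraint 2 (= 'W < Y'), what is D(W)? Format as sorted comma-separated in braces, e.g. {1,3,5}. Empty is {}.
Answer: {3,4,5,6}

Derivation:
Constraint 1 (W < Y) on D(W)={3,4,5,6,8} D(Y)={2,3,5,6,7}: W {3,4,5,6,8}->{3,4,5,6}; Y {2,3,5,6,7}->{5,6,7}
Constraint 2 (W < Y) on D(W)={3,4,5,6} D(Y)={5,6,7}: no change
So after constraint 2: D(W) = {3,4,5,6}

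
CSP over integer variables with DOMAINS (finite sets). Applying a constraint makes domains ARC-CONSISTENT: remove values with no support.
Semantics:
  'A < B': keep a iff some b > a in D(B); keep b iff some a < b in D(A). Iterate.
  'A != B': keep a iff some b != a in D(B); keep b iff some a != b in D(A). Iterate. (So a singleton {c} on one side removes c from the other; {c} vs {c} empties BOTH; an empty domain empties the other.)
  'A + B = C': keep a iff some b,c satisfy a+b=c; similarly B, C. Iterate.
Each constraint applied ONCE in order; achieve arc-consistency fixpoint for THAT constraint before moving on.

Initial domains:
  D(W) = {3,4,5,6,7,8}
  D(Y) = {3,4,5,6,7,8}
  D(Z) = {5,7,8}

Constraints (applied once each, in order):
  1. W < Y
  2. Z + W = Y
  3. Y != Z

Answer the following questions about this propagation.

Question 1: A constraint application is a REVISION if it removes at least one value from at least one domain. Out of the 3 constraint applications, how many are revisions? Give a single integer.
Constraint 1 (W < Y) on D(W)={3,4,5,6,7,8} D(Y)={3,4,5,6,7,8}: W {3,4,5,6,7,8}->{3,4,5,6,7}; Y {3,4,5,6,7,8}->{4,5,6,7,8} => REVISION
Constraint 2 (Z + W = Y) on D(Z)={5,7,8} D(W)={3,4,5,6,7} D(Y)={4,5,6,7,8}: Z {5,7,8}->{5}; W {3,4,5,6,7}->{3}; Y {4,5,6,7,8}->{8} => REVISION
Constraint 3 (Y != Z) on D(Y)={8} D(Z)={5}: no change => not a revision
Total revisions = 2

Answer: 2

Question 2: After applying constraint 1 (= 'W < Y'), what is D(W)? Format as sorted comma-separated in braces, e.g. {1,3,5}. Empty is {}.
Constraint 1 (W < Y) on D(W)={3,4,5,6,7,8} D(Y)={3,4,5,6,7,8}: W {3,4,5,6,7,8}->{3,4,5,6,7}; Y {3,4,5,6,7,8}->{4,5,6,7,8}
So after constraint 1: D(W) = {3,4,5,6,7}

Answer: {3,4,5,6,7}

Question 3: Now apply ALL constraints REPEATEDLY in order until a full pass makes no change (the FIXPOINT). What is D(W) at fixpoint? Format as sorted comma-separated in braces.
pass 0 (initial): D(W)={3,4,5,6,7,8}
pass 1: W {3,4,5,6,7,8}->{3}; Y {3,4,5,6,7,8}->{8}; Z {5,7,8}->{5}
pass 2: no change
Fixpoint after 2 passes: D(W) = {3}

Answer: {3}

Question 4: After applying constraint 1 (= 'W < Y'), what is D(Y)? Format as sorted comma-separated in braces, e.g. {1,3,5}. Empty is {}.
Constraint 1 (W < Y) on D(W)={3,4,5,6,7,8} D(Y)={3,4,5,6,7,8}: W {3,4,5,6,7,8}->{3,4,5,6,7}; Y {3,4,5,6,7,8}->{4,5,6,7,8}
So after constraint 1: D(Y) = {4,5,6,7,8}

Answer: {4,5,6,7,8}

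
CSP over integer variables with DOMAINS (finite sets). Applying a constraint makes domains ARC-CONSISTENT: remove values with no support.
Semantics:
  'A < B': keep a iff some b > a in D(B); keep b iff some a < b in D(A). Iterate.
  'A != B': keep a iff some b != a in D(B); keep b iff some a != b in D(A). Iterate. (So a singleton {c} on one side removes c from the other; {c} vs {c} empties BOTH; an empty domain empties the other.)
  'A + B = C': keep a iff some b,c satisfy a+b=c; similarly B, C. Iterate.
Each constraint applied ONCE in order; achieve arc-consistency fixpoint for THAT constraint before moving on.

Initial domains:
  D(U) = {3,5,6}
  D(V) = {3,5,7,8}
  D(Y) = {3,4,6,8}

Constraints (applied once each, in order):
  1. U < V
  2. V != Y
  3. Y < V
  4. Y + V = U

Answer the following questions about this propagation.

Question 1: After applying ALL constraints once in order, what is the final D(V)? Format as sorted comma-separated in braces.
Constraint 1 (U < V) on D(U)={3,5,6} D(V)={3,5,7,8}: V {3,5,7,8}->{5,7,8}
Constraint 2 (V != Y) on D(V)={5,7,8} D(Y)={3,4,6,8}: no change
Constraint 3 (Y < V) on D(Y)={3,4,6,8} D(V)={5,7,8}: Y {3,4,6,8}->{3,4,6}
Constraint 4 (Y + V = U) on D(Y)={3,4,6} D(V)={5,7,8} D(U)={3,5,6}: Y {3,4,6}->{}; V {5,7,8}->{}; U {3,5,6}->{}
So after all 4 constraints: D(V) = {}

Answer: {}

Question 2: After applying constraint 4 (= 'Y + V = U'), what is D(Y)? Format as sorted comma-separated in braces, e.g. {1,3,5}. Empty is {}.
Constraint 1 (U < V) on D(U)={3,5,6} D(V)={3,5,7,8}: V {3,5,7,8}->{5,7,8}
Constraint 2 (V != Y) on D(V)={5,7,8} D(Y)={3,4,6,8}: no change
Constraint 3 (Y < V) on D(Y)={3,4,6,8} D(V)={5,7,8}: Y {3,4,6,8}->{3,4,6}
Constraint 4 (Y + V = U) on D(Y)={3,4,6} D(V)={5,7,8} D(U)={3,5,6}: Y {3,4,6}->{}; V {5,7,8}->{}; U {3,5,6}->{}
So after constraint 4: D(Y) = {}

Answer: {}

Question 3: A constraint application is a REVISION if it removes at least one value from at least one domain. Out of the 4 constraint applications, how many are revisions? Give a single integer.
Constraint 1 (U < V) on D(U)={3,5,6} D(V)={3,5,7,8}: V {3,5,7,8}->{5,7,8} => REVISION
Constraint 2 (V != Y) on D(V)={5,7,8} D(Y)={3,4,6,8}: no change => not a revision
Constraint 3 (Y < V) on D(Y)={3,4,6,8} D(V)={5,7,8}: Y {3,4,6,8}->{3,4,6} => REVISION
Constraint 4 (Y + V = U) on D(Y)={3,4,6} D(V)={5,7,8} D(U)={3,5,6}: Y {3,4,6}->{}; V {5,7,8}->{}; U {3,5,6}->{} => REVISION
Total revisions = 3

Answer: 3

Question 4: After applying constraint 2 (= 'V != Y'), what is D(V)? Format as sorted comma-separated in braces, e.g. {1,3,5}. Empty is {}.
Answer: {5,7,8}

Derivation:
Constraint 1 (U < V) on D(U)={3,5,6} D(V)={3,5,7,8}: V {3,5,7,8}->{5,7,8}
Constraint 2 (V != Y) on D(V)={5,7,8} D(Y)={3,4,6,8}: no change
So after constraint 2: D(V) = {5,7,8}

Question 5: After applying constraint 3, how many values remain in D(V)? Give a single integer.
Answer: 3

Derivation:
Constraint 1 (U < V) on D(U)={3,5,6} D(V)={3,5,7,8}: V {3,5,7,8}->{5,7,8}
Constraint 2 (V != Y) on D(V)={5,7,8} D(Y)={3,4,6,8}: no change
Constraint 3 (Y < V) on D(Y)={3,4,6,8} D(V)={5,7,8}: Y {3,4,6,8}->{3,4,6}
So after constraint 3: D(V)={5,7,8}, size = 3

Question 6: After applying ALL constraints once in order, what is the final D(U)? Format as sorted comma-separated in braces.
Answer: {}

Derivation:
Constraint 1 (U < V) on D(U)={3,5,6} D(V)={3,5,7,8}: V {3,5,7,8}->{5,7,8}
Constraint 2 (V != Y) on D(V)={5,7,8} D(Y)={3,4,6,8}: no change
Constraint 3 (Y < V) on D(Y)={3,4,6,8} D(V)={5,7,8}: Y {3,4,6,8}->{3,4,6}
Constraint 4 (Y + V = U) on D(Y)={3,4,6} D(V)={5,7,8} D(U)={3,5,6}: Y {3,4,6}->{}; V {5,7,8}->{}; U {3,5,6}->{}
So after all 4 constraints: D(U) = {}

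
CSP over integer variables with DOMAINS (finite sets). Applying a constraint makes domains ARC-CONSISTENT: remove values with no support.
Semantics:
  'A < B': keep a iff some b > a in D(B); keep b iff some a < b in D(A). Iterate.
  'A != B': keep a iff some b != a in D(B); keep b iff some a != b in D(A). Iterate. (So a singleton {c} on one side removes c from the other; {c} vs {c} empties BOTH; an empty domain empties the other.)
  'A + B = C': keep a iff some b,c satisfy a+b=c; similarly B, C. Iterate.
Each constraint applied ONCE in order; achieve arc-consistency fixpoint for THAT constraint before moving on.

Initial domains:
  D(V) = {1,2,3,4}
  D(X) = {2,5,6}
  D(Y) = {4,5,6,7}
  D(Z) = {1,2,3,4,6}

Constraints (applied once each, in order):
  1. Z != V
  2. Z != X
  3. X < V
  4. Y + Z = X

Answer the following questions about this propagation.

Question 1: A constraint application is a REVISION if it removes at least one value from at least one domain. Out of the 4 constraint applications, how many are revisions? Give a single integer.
Constraint 1 (Z != V) on D(Z)={1,2,3,4,6} D(V)={1,2,3,4}: no change => not a revision
Constraint 2 (Z != X) on D(Z)={1,2,3,4,6} D(X)={2,5,6}: no change => not a revision
Constraint 3 (X < V) on D(X)={2,5,6} D(V)={1,2,3,4}: X {2,5,6}->{2}; V {1,2,3,4}->{3,4} => REVISION
Constraint 4 (Y + Z = X) on D(Y)={4,5,6,7} D(Z)={1,2,3,4,6} D(X)={2}: Y {4,5,6,7}->{}; Z {1,2,3,4,6}->{}; X {2}->{} => REVISION
Total revisions = 2

Answer: 2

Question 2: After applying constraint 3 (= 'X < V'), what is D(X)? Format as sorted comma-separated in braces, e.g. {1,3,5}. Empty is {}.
Answer: {2}

Derivation:
Constraint 1 (Z != V) on D(Z)={1,2,3,4,6} D(V)={1,2,3,4}: no change
Constraint 2 (Z != X) on D(Z)={1,2,3,4,6} D(X)={2,5,6}: no change
Constraint 3 (X < V) on D(X)={2,5,6} D(V)={1,2,3,4}: X {2,5,6}->{2}; V {1,2,3,4}->{3,4}
So after constraint 3: D(X) = {2}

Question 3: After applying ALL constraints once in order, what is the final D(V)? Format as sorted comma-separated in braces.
Constraint 1 (Z != V) on D(Z)={1,2,3,4,6} D(V)={1,2,3,4}: no change
Constraint 2 (Z != X) on D(Z)={1,2,3,4,6} D(X)={2,5,6}: no change
Constraint 3 (X < V) on D(X)={2,5,6} D(V)={1,2,3,4}: X {2,5,6}->{2}; V {1,2,3,4}->{3,4}
Constraint 4 (Y + Z = X) on D(Y)={4,5,6,7} D(Z)={1,2,3,4,6} D(X)={2}: Y {4,5,6,7}->{}; Z {1,2,3,4,6}->{}; X {2}->{}
So after all 4 constraints: D(V) = {3,4}

Answer: {3,4}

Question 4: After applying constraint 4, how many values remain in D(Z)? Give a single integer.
Answer: 0

Derivation:
Constraint 1 (Z != V) on D(Z)={1,2,3,4,6} D(V)={1,2,3,4}: no change
Constraint 2 (Z != X) on D(Z)={1,2,3,4,6} D(X)={2,5,6}: no change
Constraint 3 (X < V) on D(X)={2,5,6} D(V)={1,2,3,4}: X {2,5,6}->{2}; V {1,2,3,4}->{3,4}
Constraint 4 (Y + Z = X) on D(Y)={4,5,6,7} D(Z)={1,2,3,4,6} D(X)={2}: Y {4,5,6,7}->{}; Z {1,2,3,4,6}->{}; X {2}->{}
So after constraint 4: D(Z)={}, size = 0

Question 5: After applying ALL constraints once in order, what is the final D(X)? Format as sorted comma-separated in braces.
Constraint 1 (Z != V) on D(Z)={1,2,3,4,6} D(V)={1,2,3,4}: no change
Constraint 2 (Z != X) on D(Z)={1,2,3,4,6} D(X)={2,5,6}: no change
Constraint 3 (X < V) on D(X)={2,5,6} D(V)={1,2,3,4}: X {2,5,6}->{2}; V {1,2,3,4}->{3,4}
Constraint 4 (Y + Z = X) on D(Y)={4,5,6,7} D(Z)={1,2,3,4,6} D(X)={2}: Y {4,5,6,7}->{}; Z {1,2,3,4,6}->{}; X {2}->{}
So after all 4 constraints: D(X) = {}

Answer: {}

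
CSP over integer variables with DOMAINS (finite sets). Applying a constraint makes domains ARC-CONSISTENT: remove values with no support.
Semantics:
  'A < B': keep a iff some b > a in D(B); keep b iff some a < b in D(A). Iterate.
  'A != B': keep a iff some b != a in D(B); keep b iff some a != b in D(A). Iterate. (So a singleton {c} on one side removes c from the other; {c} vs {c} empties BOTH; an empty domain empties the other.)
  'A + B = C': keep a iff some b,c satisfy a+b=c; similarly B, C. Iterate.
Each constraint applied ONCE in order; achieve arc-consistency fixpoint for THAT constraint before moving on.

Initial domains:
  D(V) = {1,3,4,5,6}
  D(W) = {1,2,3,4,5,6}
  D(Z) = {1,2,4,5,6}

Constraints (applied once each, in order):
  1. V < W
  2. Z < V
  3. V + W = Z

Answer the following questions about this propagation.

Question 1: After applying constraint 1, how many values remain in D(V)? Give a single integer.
Answer: 4

Derivation:
Constraint 1 (V < W) on D(V)={1,3,4,5,6} D(W)={1,2,3,4,5,6}: V {1,3,4,5,6}->{1,3,4,5}; W {1,2,3,4,5,6}->{2,3,4,5,6}
So after constraint 1: D(V)={1,3,4,5}, size = 4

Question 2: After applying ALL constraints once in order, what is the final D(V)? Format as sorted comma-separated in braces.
Constraint 1 (V < W) on D(V)={1,3,4,5,6} D(W)={1,2,3,4,5,6}: V {1,3,4,5,6}->{1,3,4,5}; W {1,2,3,4,5,6}->{2,3,4,5,6}
Constraint 2 (Z < V) on D(Z)={1,2,4,5,6} D(V)={1,3,4,5}: Z {1,2,4,5,6}->{1,2,4}; V {1,3,4,5}->{3,4,5}
Constraint 3 (V + W = Z) on D(V)={3,4,5} D(W)={2,3,4,5,6} D(Z)={1,2,4}: V {3,4,5}->{}; W {2,3,4,5,6}->{}; Z {1,2,4}->{}
So after all 3 constraints: D(V) = {}

Answer: {}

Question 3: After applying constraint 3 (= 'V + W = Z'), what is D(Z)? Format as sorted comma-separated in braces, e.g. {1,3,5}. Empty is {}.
Answer: {}

Derivation:
Constraint 1 (V < W) on D(V)={1,3,4,5,6} D(W)={1,2,3,4,5,6}: V {1,3,4,5,6}->{1,3,4,5}; W {1,2,3,4,5,6}->{2,3,4,5,6}
Constraint 2 (Z < V) on D(Z)={1,2,4,5,6} D(V)={1,3,4,5}: Z {1,2,4,5,6}->{1,2,4}; V {1,3,4,5}->{3,4,5}
Constraint 3 (V + W = Z) on D(V)={3,4,5} D(W)={2,3,4,5,6} D(Z)={1,2,4}: V {3,4,5}->{}; W {2,3,4,5,6}->{}; Z {1,2,4}->{}
So after constraint 3: D(Z) = {}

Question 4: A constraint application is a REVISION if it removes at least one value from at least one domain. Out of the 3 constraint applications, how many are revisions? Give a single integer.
Answer: 3

Derivation:
Constraint 1 (V < W) on D(V)={1,3,4,5,6} D(W)={1,2,3,4,5,6}: V {1,3,4,5,6}->{1,3,4,5}; W {1,2,3,4,5,6}->{2,3,4,5,6} => REVISION
Constraint 2 (Z < V) on D(Z)={1,2,4,5,6} D(V)={1,3,4,5}: Z {1,2,4,5,6}->{1,2,4}; V {1,3,4,5}->{3,4,5} => REVISION
Constraint 3 (V + W = Z) on D(V)={3,4,5} D(W)={2,3,4,5,6} D(Z)={1,2,4}: V {3,4,5}->{}; W {2,3,4,5,6}->{}; Z {1,2,4}->{} => REVISION
Total revisions = 3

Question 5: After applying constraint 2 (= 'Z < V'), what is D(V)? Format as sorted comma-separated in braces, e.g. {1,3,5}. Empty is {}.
Answer: {3,4,5}

Derivation:
Constraint 1 (V < W) on D(V)={1,3,4,5,6} D(W)={1,2,3,4,5,6}: V {1,3,4,5,6}->{1,3,4,5}; W {1,2,3,4,5,6}->{2,3,4,5,6}
Constraint 2 (Z < V) on D(Z)={1,2,4,5,6} D(V)={1,3,4,5}: Z {1,2,4,5,6}->{1,2,4}; V {1,3,4,5}->{3,4,5}
So after constraint 2: D(V) = {3,4,5}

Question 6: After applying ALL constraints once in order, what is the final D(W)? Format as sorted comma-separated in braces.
Constraint 1 (V < W) on D(V)={1,3,4,5,6} D(W)={1,2,3,4,5,6}: V {1,3,4,5,6}->{1,3,4,5}; W {1,2,3,4,5,6}->{2,3,4,5,6}
Constraint 2 (Z < V) on D(Z)={1,2,4,5,6} D(V)={1,3,4,5}: Z {1,2,4,5,6}->{1,2,4}; V {1,3,4,5}->{3,4,5}
Constraint 3 (V + W = Z) on D(V)={3,4,5} D(W)={2,3,4,5,6} D(Z)={1,2,4}: V {3,4,5}->{}; W {2,3,4,5,6}->{}; Z {1,2,4}->{}
So after all 3 constraints: D(W) = {}

Answer: {}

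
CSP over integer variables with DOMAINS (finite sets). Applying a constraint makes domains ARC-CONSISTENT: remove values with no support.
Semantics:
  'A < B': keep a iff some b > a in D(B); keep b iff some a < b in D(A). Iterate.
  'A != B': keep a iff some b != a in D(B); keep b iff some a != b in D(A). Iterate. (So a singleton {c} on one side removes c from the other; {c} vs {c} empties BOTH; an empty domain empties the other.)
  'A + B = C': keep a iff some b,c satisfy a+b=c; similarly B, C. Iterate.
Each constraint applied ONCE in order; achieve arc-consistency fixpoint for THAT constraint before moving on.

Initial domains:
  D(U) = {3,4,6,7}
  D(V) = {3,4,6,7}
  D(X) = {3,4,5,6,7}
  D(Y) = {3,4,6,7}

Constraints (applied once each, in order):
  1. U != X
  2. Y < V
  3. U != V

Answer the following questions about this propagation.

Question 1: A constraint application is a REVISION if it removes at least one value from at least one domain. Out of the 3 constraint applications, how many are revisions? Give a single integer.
Constraint 1 (U != X) on D(U)={3,4,6,7} D(X)={3,4,5,6,7}: no change => not a revision
Constraint 2 (Y < V) on D(Y)={3,4,6,7} D(V)={3,4,6,7}: Y {3,4,6,7}->{3,4,6}; V {3,4,6,7}->{4,6,7} => REVISION
Constraint 3 (U != V) on D(U)={3,4,6,7} D(V)={4,6,7}: no change => not a revision
Total revisions = 1

Answer: 1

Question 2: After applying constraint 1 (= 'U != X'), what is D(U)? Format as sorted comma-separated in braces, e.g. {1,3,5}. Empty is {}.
Constraint 1 (U != X) on D(U)={3,4,6,7} D(X)={3,4,5,6,7}: no change
So after constraint 1: D(U) = {3,4,6,7}

Answer: {3,4,6,7}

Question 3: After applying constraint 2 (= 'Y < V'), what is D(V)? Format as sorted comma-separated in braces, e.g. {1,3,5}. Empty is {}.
Constraint 1 (U != X) on D(U)={3,4,6,7} D(X)={3,4,5,6,7}: no change
Constraint 2 (Y < V) on D(Y)={3,4,6,7} D(V)={3,4,6,7}: Y {3,4,6,7}->{3,4,6}; V {3,4,6,7}->{4,6,7}
So after constraint 2: D(V) = {4,6,7}

Answer: {4,6,7}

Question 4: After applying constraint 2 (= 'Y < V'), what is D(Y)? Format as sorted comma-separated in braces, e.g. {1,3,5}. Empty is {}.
Answer: {3,4,6}

Derivation:
Constraint 1 (U != X) on D(U)={3,4,6,7} D(X)={3,4,5,6,7}: no change
Constraint 2 (Y < V) on D(Y)={3,4,6,7} D(V)={3,4,6,7}: Y {3,4,6,7}->{3,4,6}; V {3,4,6,7}->{4,6,7}
So after constraint 2: D(Y) = {3,4,6}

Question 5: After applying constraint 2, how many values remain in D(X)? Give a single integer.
Constraint 1 (U != X) on D(U)={3,4,6,7} D(X)={3,4,5,6,7}: no change
Constraint 2 (Y < V) on D(Y)={3,4,6,7} D(V)={3,4,6,7}: Y {3,4,6,7}->{3,4,6}; V {3,4,6,7}->{4,6,7}
So after constraint 2: D(X)={3,4,5,6,7}, size = 5

Answer: 5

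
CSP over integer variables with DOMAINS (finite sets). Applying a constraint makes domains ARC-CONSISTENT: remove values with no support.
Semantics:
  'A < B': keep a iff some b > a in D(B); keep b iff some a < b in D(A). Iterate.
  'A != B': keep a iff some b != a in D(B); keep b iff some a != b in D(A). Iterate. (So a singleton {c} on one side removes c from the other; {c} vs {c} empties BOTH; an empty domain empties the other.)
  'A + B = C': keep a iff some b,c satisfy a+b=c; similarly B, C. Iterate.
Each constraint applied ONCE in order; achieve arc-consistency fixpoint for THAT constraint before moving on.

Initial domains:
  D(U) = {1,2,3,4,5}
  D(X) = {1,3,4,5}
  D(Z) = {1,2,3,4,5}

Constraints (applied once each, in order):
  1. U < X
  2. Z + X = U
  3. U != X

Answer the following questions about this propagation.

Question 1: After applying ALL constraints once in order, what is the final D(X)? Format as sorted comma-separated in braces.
Constraint 1 (U < X) on D(U)={1,2,3,4,5} D(X)={1,3,4,5}: U {1,2,3,4,5}->{1,2,3,4}; X {1,3,4,5}->{3,4,5}
Constraint 2 (Z + X = U) on D(Z)={1,2,3,4,5} D(X)={3,4,5} D(U)={1,2,3,4}: Z {1,2,3,4,5}->{1}; X {3,4,5}->{3}; U {1,2,3,4}->{4}
Constraint 3 (U != X) on D(U)={4} D(X)={3}: no change
So after all 3 constraints: D(X) = {3}

Answer: {3}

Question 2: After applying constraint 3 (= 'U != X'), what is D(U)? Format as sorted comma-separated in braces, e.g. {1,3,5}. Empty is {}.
Answer: {4}

Derivation:
Constraint 1 (U < X) on D(U)={1,2,3,4,5} D(X)={1,3,4,5}: U {1,2,3,4,5}->{1,2,3,4}; X {1,3,4,5}->{3,4,5}
Constraint 2 (Z + X = U) on D(Z)={1,2,3,4,5} D(X)={3,4,5} D(U)={1,2,3,4}: Z {1,2,3,4,5}->{1}; X {3,4,5}->{3}; U {1,2,3,4}->{4}
Constraint 3 (U != X) on D(U)={4} D(X)={3}: no change
So after constraint 3: D(U) = {4}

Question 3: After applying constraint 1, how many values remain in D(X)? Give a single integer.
Constraint 1 (U < X) on D(U)={1,2,3,4,5} D(X)={1,3,4,5}: U {1,2,3,4,5}->{1,2,3,4}; X {1,3,4,5}->{3,4,5}
So after constraint 1: D(X)={3,4,5}, size = 3

Answer: 3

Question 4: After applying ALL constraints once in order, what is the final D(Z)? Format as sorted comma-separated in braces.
Answer: {1}

Derivation:
Constraint 1 (U < X) on D(U)={1,2,3,4,5} D(X)={1,3,4,5}: U {1,2,3,4,5}->{1,2,3,4}; X {1,3,4,5}->{3,4,5}
Constraint 2 (Z + X = U) on D(Z)={1,2,3,4,5} D(X)={3,4,5} D(U)={1,2,3,4}: Z {1,2,3,4,5}->{1}; X {3,4,5}->{3}; U {1,2,3,4}->{4}
Constraint 3 (U != X) on D(U)={4} D(X)={3}: no change
So after all 3 constraints: D(Z) = {1}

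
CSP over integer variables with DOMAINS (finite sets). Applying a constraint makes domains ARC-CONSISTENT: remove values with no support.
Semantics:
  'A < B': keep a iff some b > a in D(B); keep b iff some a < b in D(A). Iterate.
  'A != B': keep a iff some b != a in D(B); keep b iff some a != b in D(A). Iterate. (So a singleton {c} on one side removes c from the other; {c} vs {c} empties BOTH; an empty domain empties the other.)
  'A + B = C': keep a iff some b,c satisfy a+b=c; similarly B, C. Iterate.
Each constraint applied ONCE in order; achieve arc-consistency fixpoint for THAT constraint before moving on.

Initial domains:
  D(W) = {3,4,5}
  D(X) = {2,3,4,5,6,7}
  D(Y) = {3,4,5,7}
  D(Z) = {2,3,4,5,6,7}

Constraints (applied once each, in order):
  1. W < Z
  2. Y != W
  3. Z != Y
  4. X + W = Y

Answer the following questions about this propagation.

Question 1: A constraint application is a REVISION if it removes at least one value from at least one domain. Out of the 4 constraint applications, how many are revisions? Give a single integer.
Constraint 1 (W < Z) on D(W)={3,4,5} D(Z)={2,3,4,5,6,7}: Z {2,3,4,5,6,7}->{4,5,6,7} => REVISION
Constraint 2 (Y != W) on D(Y)={3,4,5,7} D(W)={3,4,5}: no change => not a revision
Constraint 3 (Z != Y) on D(Z)={4,5,6,7} D(Y)={3,4,5,7}: no change => not a revision
Constraint 4 (X + W = Y) on D(X)={2,3,4,5,6,7} D(W)={3,4,5} D(Y)={3,4,5,7}: X {2,3,4,5,6,7}->{2,3,4}; Y {3,4,5,7}->{5,7} => REVISION
Total revisions = 2

Answer: 2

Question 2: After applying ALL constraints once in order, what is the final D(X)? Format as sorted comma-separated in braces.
Constraint 1 (W < Z) on D(W)={3,4,5} D(Z)={2,3,4,5,6,7}: Z {2,3,4,5,6,7}->{4,5,6,7}
Constraint 2 (Y != W) on D(Y)={3,4,5,7} D(W)={3,4,5}: no change
Constraint 3 (Z != Y) on D(Z)={4,5,6,7} D(Y)={3,4,5,7}: no change
Constraint 4 (X + W = Y) on D(X)={2,3,4,5,6,7} D(W)={3,4,5} D(Y)={3,4,5,7}: X {2,3,4,5,6,7}->{2,3,4}; Y {3,4,5,7}->{5,7}
So after all 4 constraints: D(X) = {2,3,4}

Answer: {2,3,4}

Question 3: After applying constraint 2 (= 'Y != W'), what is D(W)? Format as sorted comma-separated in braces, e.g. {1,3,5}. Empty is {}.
Constraint 1 (W < Z) on D(W)={3,4,5} D(Z)={2,3,4,5,6,7}: Z {2,3,4,5,6,7}->{4,5,6,7}
Constraint 2 (Y != W) on D(Y)={3,4,5,7} D(W)={3,4,5}: no change
So after constraint 2: D(W) = {3,4,5}

Answer: {3,4,5}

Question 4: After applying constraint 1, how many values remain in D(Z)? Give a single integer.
Answer: 4

Derivation:
Constraint 1 (W < Z) on D(W)={3,4,5} D(Z)={2,3,4,5,6,7}: Z {2,3,4,5,6,7}->{4,5,6,7}
So after constraint 1: D(Z)={4,5,6,7}, size = 4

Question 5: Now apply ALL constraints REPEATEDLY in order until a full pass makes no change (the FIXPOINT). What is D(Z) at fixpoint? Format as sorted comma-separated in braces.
Answer: {4,5,6,7}

Derivation:
pass 0 (initial): D(Z)={2,3,4,5,6,7}
pass 1: X {2,3,4,5,6,7}->{2,3,4}; Y {3,4,5,7}->{5,7}; Z {2,3,4,5,6,7}->{4,5,6,7}
pass 2: no change
Fixpoint after 2 passes: D(Z) = {4,5,6,7}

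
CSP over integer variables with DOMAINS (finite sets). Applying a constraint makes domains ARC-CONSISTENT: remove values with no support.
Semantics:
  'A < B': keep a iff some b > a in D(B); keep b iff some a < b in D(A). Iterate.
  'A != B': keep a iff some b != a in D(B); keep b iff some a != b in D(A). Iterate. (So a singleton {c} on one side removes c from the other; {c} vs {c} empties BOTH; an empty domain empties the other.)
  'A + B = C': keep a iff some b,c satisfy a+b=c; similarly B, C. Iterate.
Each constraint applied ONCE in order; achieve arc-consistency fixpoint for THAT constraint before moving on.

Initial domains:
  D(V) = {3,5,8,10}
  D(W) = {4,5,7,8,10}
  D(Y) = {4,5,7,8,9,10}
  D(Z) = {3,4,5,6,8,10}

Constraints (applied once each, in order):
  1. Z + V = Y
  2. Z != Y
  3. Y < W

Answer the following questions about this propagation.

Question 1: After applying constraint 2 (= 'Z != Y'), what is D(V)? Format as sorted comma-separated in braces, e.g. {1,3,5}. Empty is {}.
Answer: {3,5}

Derivation:
Constraint 1 (Z + V = Y) on D(Z)={3,4,5,6,8,10} D(V)={3,5,8,10} D(Y)={4,5,7,8,9,10}: Z {3,4,5,6,8,10}->{3,4,5,6}; V {3,5,8,10}->{3,5}; Y {4,5,7,8,9,10}->{7,8,9,10}
Constraint 2 (Z != Y) on D(Z)={3,4,5,6} D(Y)={7,8,9,10}: no change
So after constraint 2: D(V) = {3,5}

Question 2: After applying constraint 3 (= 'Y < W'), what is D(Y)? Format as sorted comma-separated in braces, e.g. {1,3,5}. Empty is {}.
Answer: {7,8,9}

Derivation:
Constraint 1 (Z + V = Y) on D(Z)={3,4,5,6,8,10} D(V)={3,5,8,10} D(Y)={4,5,7,8,9,10}: Z {3,4,5,6,8,10}->{3,4,5,6}; V {3,5,8,10}->{3,5}; Y {4,5,7,8,9,10}->{7,8,9,10}
Constraint 2 (Z != Y) on D(Z)={3,4,5,6} D(Y)={7,8,9,10}: no change
Constraint 3 (Y < W) on D(Y)={7,8,9,10} D(W)={4,5,7,8,10}: Y {7,8,9,10}->{7,8,9}; W {4,5,7,8,10}->{8,10}
So after constraint 3: D(Y) = {7,8,9}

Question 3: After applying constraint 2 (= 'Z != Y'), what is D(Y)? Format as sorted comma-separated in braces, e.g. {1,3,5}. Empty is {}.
Answer: {7,8,9,10}

Derivation:
Constraint 1 (Z + V = Y) on D(Z)={3,4,5,6,8,10} D(V)={3,5,8,10} D(Y)={4,5,7,8,9,10}: Z {3,4,5,6,8,10}->{3,4,5,6}; V {3,5,8,10}->{3,5}; Y {4,5,7,8,9,10}->{7,8,9,10}
Constraint 2 (Z != Y) on D(Z)={3,4,5,6} D(Y)={7,8,9,10}: no change
So after constraint 2: D(Y) = {7,8,9,10}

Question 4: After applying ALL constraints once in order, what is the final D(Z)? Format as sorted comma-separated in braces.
Constraint 1 (Z + V = Y) on D(Z)={3,4,5,6,8,10} D(V)={3,5,8,10} D(Y)={4,5,7,8,9,10}: Z {3,4,5,6,8,10}->{3,4,5,6}; V {3,5,8,10}->{3,5}; Y {4,5,7,8,9,10}->{7,8,9,10}
Constraint 2 (Z != Y) on D(Z)={3,4,5,6} D(Y)={7,8,9,10}: no change
Constraint 3 (Y < W) on D(Y)={7,8,9,10} D(W)={4,5,7,8,10}: Y {7,8,9,10}->{7,8,9}; W {4,5,7,8,10}->{8,10}
So after all 3 constraints: D(Z) = {3,4,5,6}

Answer: {3,4,5,6}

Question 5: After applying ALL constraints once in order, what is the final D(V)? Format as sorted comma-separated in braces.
Answer: {3,5}

Derivation:
Constraint 1 (Z + V = Y) on D(Z)={3,4,5,6,8,10} D(V)={3,5,8,10} D(Y)={4,5,7,8,9,10}: Z {3,4,5,6,8,10}->{3,4,5,6}; V {3,5,8,10}->{3,5}; Y {4,5,7,8,9,10}->{7,8,9,10}
Constraint 2 (Z != Y) on D(Z)={3,4,5,6} D(Y)={7,8,9,10}: no change
Constraint 3 (Y < W) on D(Y)={7,8,9,10} D(W)={4,5,7,8,10}: Y {7,8,9,10}->{7,8,9}; W {4,5,7,8,10}->{8,10}
So after all 3 constraints: D(V) = {3,5}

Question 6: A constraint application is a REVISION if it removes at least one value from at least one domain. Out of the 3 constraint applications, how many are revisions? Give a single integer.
Answer: 2

Derivation:
Constraint 1 (Z + V = Y) on D(Z)={3,4,5,6,8,10} D(V)={3,5,8,10} D(Y)={4,5,7,8,9,10}: Z {3,4,5,6,8,10}->{3,4,5,6}; V {3,5,8,10}->{3,5}; Y {4,5,7,8,9,10}->{7,8,9,10} => REVISION
Constraint 2 (Z != Y) on D(Z)={3,4,5,6} D(Y)={7,8,9,10}: no change => not a revision
Constraint 3 (Y < W) on D(Y)={7,8,9,10} D(W)={4,5,7,8,10}: Y {7,8,9,10}->{7,8,9}; W {4,5,7,8,10}->{8,10} => REVISION
Total revisions = 2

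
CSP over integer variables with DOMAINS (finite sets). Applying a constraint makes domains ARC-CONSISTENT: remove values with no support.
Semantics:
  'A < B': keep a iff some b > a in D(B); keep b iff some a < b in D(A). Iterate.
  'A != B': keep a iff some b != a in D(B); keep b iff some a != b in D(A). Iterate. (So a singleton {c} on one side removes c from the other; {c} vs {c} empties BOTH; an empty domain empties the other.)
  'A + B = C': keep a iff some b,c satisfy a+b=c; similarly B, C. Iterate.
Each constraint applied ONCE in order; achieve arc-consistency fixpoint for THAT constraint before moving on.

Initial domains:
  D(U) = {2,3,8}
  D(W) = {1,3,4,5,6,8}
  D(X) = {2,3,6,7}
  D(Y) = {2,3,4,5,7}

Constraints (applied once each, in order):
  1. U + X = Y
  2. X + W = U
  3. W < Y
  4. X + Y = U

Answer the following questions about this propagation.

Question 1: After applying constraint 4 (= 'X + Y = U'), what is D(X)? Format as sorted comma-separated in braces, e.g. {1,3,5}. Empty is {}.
Constraint 1 (U + X = Y) on D(U)={2,3,8} D(X)={2,3,6,7} D(Y)={2,3,4,5,7}: U {2,3,8}->{2,3}; X {2,3,6,7}->{2,3}; Y {2,3,4,5,7}->{4,5}
Constraint 2 (X + W = U) on D(X)={2,3} D(W)={1,3,4,5,6,8} D(U)={2,3}: X {2,3}->{2}; W {1,3,4,5,6,8}->{1}; U {2,3}->{3}
Constraint 3 (W < Y) on D(W)={1} D(Y)={4,5}: no change
Constraint 4 (X + Y = U) on D(X)={2} D(Y)={4,5} D(U)={3}: X {2}->{}; Y {4,5}->{}; U {3}->{}
So after constraint 4: D(X) = {}

Answer: {}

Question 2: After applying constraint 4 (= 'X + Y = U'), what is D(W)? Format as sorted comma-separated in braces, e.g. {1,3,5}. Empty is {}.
Constraint 1 (U + X = Y) on D(U)={2,3,8} D(X)={2,3,6,7} D(Y)={2,3,4,5,7}: U {2,3,8}->{2,3}; X {2,3,6,7}->{2,3}; Y {2,3,4,5,7}->{4,5}
Constraint 2 (X + W = U) on D(X)={2,3} D(W)={1,3,4,5,6,8} D(U)={2,3}: X {2,3}->{2}; W {1,3,4,5,6,8}->{1}; U {2,3}->{3}
Constraint 3 (W < Y) on D(W)={1} D(Y)={4,5}: no change
Constraint 4 (X + Y = U) on D(X)={2} D(Y)={4,5} D(U)={3}: X {2}->{}; Y {4,5}->{}; U {3}->{}
So after constraint 4: D(W) = {1}

Answer: {1}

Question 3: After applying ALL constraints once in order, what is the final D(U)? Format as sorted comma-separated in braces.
Constraint 1 (U + X = Y) on D(U)={2,3,8} D(X)={2,3,6,7} D(Y)={2,3,4,5,7}: U {2,3,8}->{2,3}; X {2,3,6,7}->{2,3}; Y {2,3,4,5,7}->{4,5}
Constraint 2 (X + W = U) on D(X)={2,3} D(W)={1,3,4,5,6,8} D(U)={2,3}: X {2,3}->{2}; W {1,3,4,5,6,8}->{1}; U {2,3}->{3}
Constraint 3 (W < Y) on D(W)={1} D(Y)={4,5}: no change
Constraint 4 (X + Y = U) on D(X)={2} D(Y)={4,5} D(U)={3}: X {2}->{}; Y {4,5}->{}; U {3}->{}
So after all 4 constraints: D(U) = {}

Answer: {}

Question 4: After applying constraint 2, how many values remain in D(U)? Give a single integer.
Constraint 1 (U + X = Y) on D(U)={2,3,8} D(X)={2,3,6,7} D(Y)={2,3,4,5,7}: U {2,3,8}->{2,3}; X {2,3,6,7}->{2,3}; Y {2,3,4,5,7}->{4,5}
Constraint 2 (X + W = U) on D(X)={2,3} D(W)={1,3,4,5,6,8} D(U)={2,3}: X {2,3}->{2}; W {1,3,4,5,6,8}->{1}; U {2,3}->{3}
So after constraint 2: D(U)={3}, size = 1

Answer: 1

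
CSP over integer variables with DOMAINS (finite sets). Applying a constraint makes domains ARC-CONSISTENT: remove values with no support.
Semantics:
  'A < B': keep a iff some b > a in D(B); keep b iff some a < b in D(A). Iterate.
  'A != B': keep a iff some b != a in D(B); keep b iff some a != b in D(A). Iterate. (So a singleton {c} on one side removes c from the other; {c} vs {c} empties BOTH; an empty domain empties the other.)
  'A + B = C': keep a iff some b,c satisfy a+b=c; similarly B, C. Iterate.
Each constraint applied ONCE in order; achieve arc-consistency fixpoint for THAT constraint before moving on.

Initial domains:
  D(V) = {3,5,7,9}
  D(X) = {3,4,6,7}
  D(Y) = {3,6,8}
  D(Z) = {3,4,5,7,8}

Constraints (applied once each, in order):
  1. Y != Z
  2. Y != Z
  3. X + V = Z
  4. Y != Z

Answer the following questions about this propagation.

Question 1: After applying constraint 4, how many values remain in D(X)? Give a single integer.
Constraint 1 (Y != Z) on D(Y)={3,6,8} D(Z)={3,4,5,7,8}: no change
Constraint 2 (Y != Z) on D(Y)={3,6,8} D(Z)={3,4,5,7,8}: no change
Constraint 3 (X + V = Z) on D(X)={3,4,6,7} D(V)={3,5,7,9} D(Z)={3,4,5,7,8}: X {3,4,6,7}->{3,4}; V {3,5,7,9}->{3,5}; Z {3,4,5,7,8}->{7,8}
Constraint 4 (Y != Z) on D(Y)={3,6,8} D(Z)={7,8}: no change
So after constraint 4: D(X)={3,4}, size = 2

Answer: 2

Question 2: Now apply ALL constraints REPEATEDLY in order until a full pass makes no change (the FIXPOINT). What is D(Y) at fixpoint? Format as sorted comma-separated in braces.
pass 0 (initial): D(Y)={3,6,8}
pass 1: V {3,5,7,9}->{3,5}; X {3,4,6,7}->{3,4}; Z {3,4,5,7,8}->{7,8}
pass 2: no change
Fixpoint after 2 passes: D(Y) = {3,6,8}

Answer: {3,6,8}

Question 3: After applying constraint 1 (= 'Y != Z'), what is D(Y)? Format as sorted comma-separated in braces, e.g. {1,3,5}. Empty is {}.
Answer: {3,6,8}

Derivation:
Constraint 1 (Y != Z) on D(Y)={3,6,8} D(Z)={3,4,5,7,8}: no change
So after constraint 1: D(Y) = {3,6,8}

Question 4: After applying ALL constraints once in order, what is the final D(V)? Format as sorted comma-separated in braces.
Answer: {3,5}

Derivation:
Constraint 1 (Y != Z) on D(Y)={3,6,8} D(Z)={3,4,5,7,8}: no change
Constraint 2 (Y != Z) on D(Y)={3,6,8} D(Z)={3,4,5,7,8}: no change
Constraint 3 (X + V = Z) on D(X)={3,4,6,7} D(V)={3,5,7,9} D(Z)={3,4,5,7,8}: X {3,4,6,7}->{3,4}; V {3,5,7,9}->{3,5}; Z {3,4,5,7,8}->{7,8}
Constraint 4 (Y != Z) on D(Y)={3,6,8} D(Z)={7,8}: no change
So after all 4 constraints: D(V) = {3,5}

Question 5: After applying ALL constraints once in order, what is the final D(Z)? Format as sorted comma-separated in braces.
Answer: {7,8}

Derivation:
Constraint 1 (Y != Z) on D(Y)={3,6,8} D(Z)={3,4,5,7,8}: no change
Constraint 2 (Y != Z) on D(Y)={3,6,8} D(Z)={3,4,5,7,8}: no change
Constraint 3 (X + V = Z) on D(X)={3,4,6,7} D(V)={3,5,7,9} D(Z)={3,4,5,7,8}: X {3,4,6,7}->{3,4}; V {3,5,7,9}->{3,5}; Z {3,4,5,7,8}->{7,8}
Constraint 4 (Y != Z) on D(Y)={3,6,8} D(Z)={7,8}: no change
So after all 4 constraints: D(Z) = {7,8}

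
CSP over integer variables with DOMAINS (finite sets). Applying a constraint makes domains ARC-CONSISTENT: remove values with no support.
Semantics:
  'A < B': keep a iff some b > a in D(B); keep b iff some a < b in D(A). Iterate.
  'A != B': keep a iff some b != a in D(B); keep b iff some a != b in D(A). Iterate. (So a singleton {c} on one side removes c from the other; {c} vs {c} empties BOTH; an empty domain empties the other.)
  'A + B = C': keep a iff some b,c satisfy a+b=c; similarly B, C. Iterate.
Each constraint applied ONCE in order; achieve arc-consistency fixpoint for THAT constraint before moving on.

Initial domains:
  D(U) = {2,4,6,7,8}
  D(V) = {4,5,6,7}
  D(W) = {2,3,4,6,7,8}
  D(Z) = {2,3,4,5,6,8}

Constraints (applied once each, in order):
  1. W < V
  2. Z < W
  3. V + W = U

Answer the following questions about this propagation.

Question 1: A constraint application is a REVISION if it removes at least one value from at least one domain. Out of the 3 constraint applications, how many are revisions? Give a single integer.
Constraint 1 (W < V) on D(W)={2,3,4,6,7,8} D(V)={4,5,6,7}: W {2,3,4,6,7,8}->{2,3,4,6} => REVISION
Constraint 2 (Z < W) on D(Z)={2,3,4,5,6,8} D(W)={2,3,4,6}: Z {2,3,4,5,6,8}->{2,3,4,5}; W {2,3,4,6}->{3,4,6} => REVISION
Constraint 3 (V + W = U) on D(V)={4,5,6,7} D(W)={3,4,6} D(U)={2,4,6,7,8}: V {4,5,6,7}->{4,5}; W {3,4,6}->{3,4}; U {2,4,6,7,8}->{7,8} => REVISION
Total revisions = 3

Answer: 3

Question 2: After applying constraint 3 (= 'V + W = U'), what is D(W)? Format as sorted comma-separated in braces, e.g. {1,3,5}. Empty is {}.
Answer: {3,4}

Derivation:
Constraint 1 (W < V) on D(W)={2,3,4,6,7,8} D(V)={4,5,6,7}: W {2,3,4,6,7,8}->{2,3,4,6}
Constraint 2 (Z < W) on D(Z)={2,3,4,5,6,8} D(W)={2,3,4,6}: Z {2,3,4,5,6,8}->{2,3,4,5}; W {2,3,4,6}->{3,4,6}
Constraint 3 (V + W = U) on D(V)={4,5,6,7} D(W)={3,4,6} D(U)={2,4,6,7,8}: V {4,5,6,7}->{4,5}; W {3,4,6}->{3,4}; U {2,4,6,7,8}->{7,8}
So after constraint 3: D(W) = {3,4}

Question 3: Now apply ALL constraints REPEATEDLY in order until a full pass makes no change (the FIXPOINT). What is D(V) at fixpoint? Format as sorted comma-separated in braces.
Answer: {4,5}

Derivation:
pass 0 (initial): D(V)={4,5,6,7}
pass 1: U {2,4,6,7,8}->{7,8}; V {4,5,6,7}->{4,5}; W {2,3,4,6,7,8}->{3,4}; Z {2,3,4,5,6,8}->{2,3,4,5}
pass 2: Z {2,3,4,5}->{2,3}
pass 3: no change
Fixpoint after 3 passes: D(V) = {4,5}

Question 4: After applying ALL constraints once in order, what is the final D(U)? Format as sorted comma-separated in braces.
Answer: {7,8}

Derivation:
Constraint 1 (W < V) on D(W)={2,3,4,6,7,8} D(V)={4,5,6,7}: W {2,3,4,6,7,8}->{2,3,4,6}
Constraint 2 (Z < W) on D(Z)={2,3,4,5,6,8} D(W)={2,3,4,6}: Z {2,3,4,5,6,8}->{2,3,4,5}; W {2,3,4,6}->{3,4,6}
Constraint 3 (V + W = U) on D(V)={4,5,6,7} D(W)={3,4,6} D(U)={2,4,6,7,8}: V {4,5,6,7}->{4,5}; W {3,4,6}->{3,4}; U {2,4,6,7,8}->{7,8}
So after all 3 constraints: D(U) = {7,8}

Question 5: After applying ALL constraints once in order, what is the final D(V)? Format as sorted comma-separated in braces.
Answer: {4,5}

Derivation:
Constraint 1 (W < V) on D(W)={2,3,4,6,7,8} D(V)={4,5,6,7}: W {2,3,4,6,7,8}->{2,3,4,6}
Constraint 2 (Z < W) on D(Z)={2,3,4,5,6,8} D(W)={2,3,4,6}: Z {2,3,4,5,6,8}->{2,3,4,5}; W {2,3,4,6}->{3,4,6}
Constraint 3 (V + W = U) on D(V)={4,5,6,7} D(W)={3,4,6} D(U)={2,4,6,7,8}: V {4,5,6,7}->{4,5}; W {3,4,6}->{3,4}; U {2,4,6,7,8}->{7,8}
So after all 3 constraints: D(V) = {4,5}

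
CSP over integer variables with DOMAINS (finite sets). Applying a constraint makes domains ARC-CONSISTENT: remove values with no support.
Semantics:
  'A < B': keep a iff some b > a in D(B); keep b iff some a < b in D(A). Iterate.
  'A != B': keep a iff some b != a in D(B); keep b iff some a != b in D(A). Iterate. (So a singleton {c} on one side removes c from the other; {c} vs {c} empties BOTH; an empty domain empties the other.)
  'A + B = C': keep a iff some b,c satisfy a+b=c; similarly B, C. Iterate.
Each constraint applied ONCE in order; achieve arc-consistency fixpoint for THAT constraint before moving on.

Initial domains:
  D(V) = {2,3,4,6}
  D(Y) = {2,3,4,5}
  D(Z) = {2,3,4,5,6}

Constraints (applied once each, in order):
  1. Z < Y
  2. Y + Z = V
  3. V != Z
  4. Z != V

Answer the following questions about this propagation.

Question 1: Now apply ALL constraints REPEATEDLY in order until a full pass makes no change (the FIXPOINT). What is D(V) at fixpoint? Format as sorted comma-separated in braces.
Answer: {6}

Derivation:
pass 0 (initial): D(V)={2,3,4,6}
pass 1: V {2,3,4,6}->{6}; Y {2,3,4,5}->{3,4}; Z {2,3,4,5,6}->{2,3}
pass 2: no change
Fixpoint after 2 passes: D(V) = {6}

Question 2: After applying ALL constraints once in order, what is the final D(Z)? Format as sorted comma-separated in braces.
Answer: {2,3}

Derivation:
Constraint 1 (Z < Y) on D(Z)={2,3,4,5,6} D(Y)={2,3,4,5}: Z {2,3,4,5,6}->{2,3,4}; Y {2,3,4,5}->{3,4,5}
Constraint 2 (Y + Z = V) on D(Y)={3,4,5} D(Z)={2,3,4} D(V)={2,3,4,6}: Y {3,4,5}->{3,4}; Z {2,3,4}->{2,3}; V {2,3,4,6}->{6}
Constraint 3 (V != Z) on D(V)={6} D(Z)={2,3}: no change
Constraint 4 (Z != V) on D(Z)={2,3} D(V)={6}: no change
So after all 4 constraints: D(Z) = {2,3}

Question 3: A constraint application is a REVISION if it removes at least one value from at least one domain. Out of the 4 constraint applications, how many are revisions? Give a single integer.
Answer: 2

Derivation:
Constraint 1 (Z < Y) on D(Z)={2,3,4,5,6} D(Y)={2,3,4,5}: Z {2,3,4,5,6}->{2,3,4}; Y {2,3,4,5}->{3,4,5} => REVISION
Constraint 2 (Y + Z = V) on D(Y)={3,4,5} D(Z)={2,3,4} D(V)={2,3,4,6}: Y {3,4,5}->{3,4}; Z {2,3,4}->{2,3}; V {2,3,4,6}->{6} => REVISION
Constraint 3 (V != Z) on D(V)={6} D(Z)={2,3}: no change => not a revision
Constraint 4 (Z != V) on D(Z)={2,3} D(V)={6}: no change => not a revision
Total revisions = 2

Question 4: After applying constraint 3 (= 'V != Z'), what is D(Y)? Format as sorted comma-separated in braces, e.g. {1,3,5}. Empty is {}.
Constraint 1 (Z < Y) on D(Z)={2,3,4,5,6} D(Y)={2,3,4,5}: Z {2,3,4,5,6}->{2,3,4}; Y {2,3,4,5}->{3,4,5}
Constraint 2 (Y + Z = V) on D(Y)={3,4,5} D(Z)={2,3,4} D(V)={2,3,4,6}: Y {3,4,5}->{3,4}; Z {2,3,4}->{2,3}; V {2,3,4,6}->{6}
Constraint 3 (V != Z) on D(V)={6} D(Z)={2,3}: no change
So after constraint 3: D(Y) = {3,4}

Answer: {3,4}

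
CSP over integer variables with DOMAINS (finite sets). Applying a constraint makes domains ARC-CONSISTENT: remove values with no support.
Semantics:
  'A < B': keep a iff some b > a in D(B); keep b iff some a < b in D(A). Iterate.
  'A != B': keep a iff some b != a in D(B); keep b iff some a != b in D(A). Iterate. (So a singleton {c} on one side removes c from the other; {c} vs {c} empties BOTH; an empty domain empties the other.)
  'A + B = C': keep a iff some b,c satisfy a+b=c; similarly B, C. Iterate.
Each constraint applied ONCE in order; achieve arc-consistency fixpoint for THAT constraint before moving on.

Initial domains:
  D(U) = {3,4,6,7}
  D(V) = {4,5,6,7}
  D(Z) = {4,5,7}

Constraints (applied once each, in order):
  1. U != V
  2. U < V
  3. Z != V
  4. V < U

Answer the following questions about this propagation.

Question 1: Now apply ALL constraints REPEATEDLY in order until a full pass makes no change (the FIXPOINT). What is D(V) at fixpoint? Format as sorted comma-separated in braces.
Answer: {}

Derivation:
pass 0 (initial): D(V)={4,5,6,7}
pass 1: U {3,4,6,7}->{6}; V {4,5,6,7}->{4,5}
pass 2: U {6}->{}; V {4,5}->{}; Z {4,5,7}->{}
pass 3: no change
Fixpoint after 3 passes: D(V) = {}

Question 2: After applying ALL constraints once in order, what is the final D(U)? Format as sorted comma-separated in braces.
Constraint 1 (U != V) on D(U)={3,4,6,7} D(V)={4,5,6,7}: no change
Constraint 2 (U < V) on D(U)={3,4,6,7} D(V)={4,5,6,7}: U {3,4,6,7}->{3,4,6}
Constraint 3 (Z != V) on D(Z)={4,5,7} D(V)={4,5,6,7}: no change
Constraint 4 (V < U) on D(V)={4,5,6,7} D(U)={3,4,6}: V {4,5,6,7}->{4,5}; U {3,4,6}->{6}
So after all 4 constraints: D(U) = {6}

Answer: {6}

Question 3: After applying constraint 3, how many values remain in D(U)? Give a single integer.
Answer: 3

Derivation:
Constraint 1 (U != V) on D(U)={3,4,6,7} D(V)={4,5,6,7}: no change
Constraint 2 (U < V) on D(U)={3,4,6,7} D(V)={4,5,6,7}: U {3,4,6,7}->{3,4,6}
Constraint 3 (Z != V) on D(Z)={4,5,7} D(V)={4,5,6,7}: no change
So after constraint 3: D(U)={3,4,6}, size = 3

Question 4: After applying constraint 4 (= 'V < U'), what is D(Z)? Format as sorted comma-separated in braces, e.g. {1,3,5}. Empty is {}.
Answer: {4,5,7}

Derivation:
Constraint 1 (U != V) on D(U)={3,4,6,7} D(V)={4,5,6,7}: no change
Constraint 2 (U < V) on D(U)={3,4,6,7} D(V)={4,5,6,7}: U {3,4,6,7}->{3,4,6}
Constraint 3 (Z != V) on D(Z)={4,5,7} D(V)={4,5,6,7}: no change
Constraint 4 (V < U) on D(V)={4,5,6,7} D(U)={3,4,6}: V {4,5,6,7}->{4,5}; U {3,4,6}->{6}
So after constraint 4: D(Z) = {4,5,7}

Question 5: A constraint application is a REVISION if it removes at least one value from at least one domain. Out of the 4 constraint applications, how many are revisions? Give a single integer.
Constraint 1 (U != V) on D(U)={3,4,6,7} D(V)={4,5,6,7}: no change => not a revision
Constraint 2 (U < V) on D(U)={3,4,6,7} D(V)={4,5,6,7}: U {3,4,6,7}->{3,4,6} => REVISION
Constraint 3 (Z != V) on D(Z)={4,5,7} D(V)={4,5,6,7}: no change => not a revision
Constraint 4 (V < U) on D(V)={4,5,6,7} D(U)={3,4,6}: V {4,5,6,7}->{4,5}; U {3,4,6}->{6} => REVISION
Total revisions = 2

Answer: 2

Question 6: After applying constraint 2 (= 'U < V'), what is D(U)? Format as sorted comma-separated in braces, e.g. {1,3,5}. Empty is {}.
Answer: {3,4,6}

Derivation:
Constraint 1 (U != V) on D(U)={3,4,6,7} D(V)={4,5,6,7}: no change
Constraint 2 (U < V) on D(U)={3,4,6,7} D(V)={4,5,6,7}: U {3,4,6,7}->{3,4,6}
So after constraint 2: D(U) = {3,4,6}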